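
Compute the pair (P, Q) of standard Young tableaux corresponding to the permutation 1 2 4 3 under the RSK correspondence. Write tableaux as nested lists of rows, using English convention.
Insert each entry of the permutation into P by Schensted row insertion, recording in Q the position of each new cell.

After inserting 1: P = [[1]].
After inserting 2: P = [[1, 2]].
After inserting 4: P = [[1, 2, 4]].
After inserting 3: P = [[1, 2, 3], [4]].

So P = [[1, 2, 3], [4]], Q = [[1, 2, 3], [4]].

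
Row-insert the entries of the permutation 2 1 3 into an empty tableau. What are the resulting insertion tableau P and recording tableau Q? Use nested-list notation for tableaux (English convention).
P = [[1, 3], [2]], Q = [[1, 3], [2]]

Insert each entry of the permutation into P by Schensted row insertion, recording in Q the position of each new cell.

Insert 2: appended to row 1. P = [[2]], Q = [[1]].
Insert 1: 1 bumps 2 from row 1; 2 starts row 2. P = [[1], [2]], Q = [[1], [2]].
Insert 3: appended to row 1. P = [[1, 3], [2]], Q = [[1, 3], [2]].

So P = [[1, 3], [2]], Q = [[1, 3], [2]].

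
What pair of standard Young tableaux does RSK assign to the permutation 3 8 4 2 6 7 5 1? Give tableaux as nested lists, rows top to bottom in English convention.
P = [[1, 4, 5, 7], [2, 6], [3], [8]], Q = [[1, 2, 5, 6], [3, 7], [4], [8]]

Insert each entry of the permutation into P by Schensted row insertion, recording in Q the position of each new cell.

Insert 3: appended to row 1. P = [[3]], Q = [[1]].
Insert 8: appended to row 1. P = [[3, 8]], Q = [[1, 2]].
Insert 4: 4 bumps 8 from row 1; 8 starts row 2. P = [[3, 4], [8]], Q = [[1, 2], [3]].
Insert 2: 2 bumps 3 from row 1; 3 bumps 8 from row 2; 8 starts row 3. P = [[2, 4], [3], [8]], Q = [[1, 2], [3], [4]].
Insert 6: appended to row 1. P = [[2, 4, 6], [3], [8]], Q = [[1, 2, 5], [3], [4]].
Insert 7: appended to row 1. P = [[2, 4, 6, 7], [3], [8]], Q = [[1, 2, 5, 6], [3], [4]].
Insert 5: 5 bumps 6 from row 1; 6 appends to row 2. P = [[2, 4, 5, 7], [3, 6], [8]], Q = [[1, 2, 5, 6], [3, 7], [4]].
Insert 1: 1 bumps 2 from row 1; 2 bumps 3 from row 2; 3 bumps 8 from row 3; 8 starts row 4. P = [[1, 4, 5, 7], [2, 6], [3], [8]], Q = [[1, 2, 5, 6], [3, 7], [4], [8]].

So P = [[1, 4, 5, 7], [2, 6], [3], [8]], Q = [[1, 2, 5, 6], [3, 7], [4], [8]].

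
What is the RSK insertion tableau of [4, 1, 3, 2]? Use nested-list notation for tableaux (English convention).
P = [[1, 2], [3], [4]]

After inserting 4: P = [[4]].
After inserting 1: P = [[1], [4]].
After inserting 3: P = [[1, 3], [4]].
After inserting 2: P = [[1, 2], [3], [4]].

So P = [[1, 2], [3], [4]].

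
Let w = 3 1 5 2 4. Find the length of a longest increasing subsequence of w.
3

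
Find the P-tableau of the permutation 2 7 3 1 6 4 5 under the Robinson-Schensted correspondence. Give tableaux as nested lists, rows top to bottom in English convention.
Insert 2: appended to row 1. P = [[2]].
Insert 7: appended to row 1. P = [[2, 7]].
Insert 3: 3 bumps 7 from row 1; 7 starts row 2. P = [[2, 3], [7]].
Insert 1: 1 bumps 2 from row 1; 2 bumps 7 from row 2; 7 starts row 3. P = [[1, 3], [2], [7]].
Insert 6: appended to row 1. P = [[1, 3, 6], [2], [7]].
Insert 4: 4 bumps 6 from row 1; 6 appends to row 2. P = [[1, 3, 4], [2, 6], [7]].
Insert 5: appended to row 1. P = [[1, 3, 4, 5], [2, 6], [7]].

So P = [[1, 3, 4, 5], [2, 6], [7]].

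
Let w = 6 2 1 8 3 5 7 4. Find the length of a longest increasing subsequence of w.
4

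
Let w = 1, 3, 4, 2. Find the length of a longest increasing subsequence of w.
3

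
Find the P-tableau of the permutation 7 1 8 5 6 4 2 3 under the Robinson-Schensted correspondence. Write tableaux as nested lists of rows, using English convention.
P = [[1, 2, 3], [4, 6], [5, 8], [7]]

Insert 7: appended to row 1. P = [[7]].
Insert 1: 1 bumps 7 from row 1; 7 starts row 2. P = [[1], [7]].
Insert 8: appended to row 1. P = [[1, 8], [7]].
Insert 5: 5 bumps 8 from row 1; 8 appends to row 2. P = [[1, 5], [7, 8]].
Insert 6: appended to row 1. P = [[1, 5, 6], [7, 8]].
Insert 4: 4 bumps 5 from row 1; 5 bumps 7 from row 2; 7 starts row 3. P = [[1, 4, 6], [5, 8], [7]].
Insert 2: 2 bumps 4 from row 1; 4 bumps 5 from row 2; 5 bumps 7 from row 3; 7 starts row 4. P = [[1, 2, 6], [4, 8], [5], [7]].
Insert 3: 3 bumps 6 from row 1; 6 bumps 8 from row 2; 8 appends to row 3. P = [[1, 2, 3], [4, 6], [5, 8], [7]].

So P = [[1, 2, 3], [4, 6], [5, 8], [7]].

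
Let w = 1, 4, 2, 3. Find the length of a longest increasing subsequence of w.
3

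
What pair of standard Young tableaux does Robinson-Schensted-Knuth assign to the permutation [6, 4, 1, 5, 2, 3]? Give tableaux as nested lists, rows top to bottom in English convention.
P = [[1, 2, 3], [4, 5], [6]], Q = [[1, 4, 6], [2, 5], [3]]

Insert each entry of the permutation into P by Schensted row insertion, recording in Q the position of each new cell.

After inserting 6: P = [[6]].
After inserting 4: P = [[4], [6]].
After inserting 1: P = [[1], [4], [6]].
After inserting 5: P = [[1, 5], [4], [6]].
After inserting 2: P = [[1, 2], [4, 5], [6]].
After inserting 3: P = [[1, 2, 3], [4, 5], [6]].

So P = [[1, 2, 3], [4, 5], [6]], Q = [[1, 4, 6], [2, 5], [3]].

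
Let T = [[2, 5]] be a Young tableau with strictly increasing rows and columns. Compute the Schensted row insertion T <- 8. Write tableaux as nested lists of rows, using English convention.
8 is larger than every entry of row 1, so it is appended to row 1. The new tableau is [[2, 5, 8]].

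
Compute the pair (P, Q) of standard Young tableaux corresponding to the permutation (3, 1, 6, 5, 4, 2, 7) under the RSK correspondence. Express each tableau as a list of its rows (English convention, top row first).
P = [[1, 2, 7], [3, 4], [5], [6]], Q = [[1, 3, 7], [2, 4], [5], [6]]

Insert each entry of the permutation into P by Schensted row insertion, recording in Q the position of each new cell.

Insert 3: appended to row 1. P = [[3]].
Insert 1: 1 bumps 3 from row 1; 3 starts row 2. P = [[1], [3]].
Insert 6: appended to row 1. P = [[1, 6], [3]].
Insert 5: 5 bumps 6 from row 1; 6 appends to row 2. P = [[1, 5], [3, 6]].
Insert 4: 4 bumps 5 from row 1; 5 bumps 6 from row 2; 6 starts row 3. P = [[1, 4], [3, 5], [6]].
Insert 2: 2 bumps 4 from row 1; 4 bumps 5 from row 2; 5 bumps 6 from row 3; 6 starts row 4. P = [[1, 2], [3, 4], [5], [6]].
Insert 7: appended to row 1. P = [[1, 2, 7], [3, 4], [5], [6]].

So P = [[1, 2, 7], [3, 4], [5], [6]], Q = [[1, 3, 7], [2, 4], [5], [6]].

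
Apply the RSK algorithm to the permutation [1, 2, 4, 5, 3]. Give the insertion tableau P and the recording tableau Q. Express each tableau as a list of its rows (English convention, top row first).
Insert each entry of the permutation into P by Schensted row insertion, recording in Q the position of each new cell.

Insert 1: appended to row 1. P = [[1]].
Insert 2: appended to row 1. P = [[1, 2]].
Insert 4: appended to row 1. P = [[1, 2, 4]].
Insert 5: appended to row 1. P = [[1, 2, 4, 5]].
Insert 3: 3 bumps 4 from row 1; 4 starts row 2. P = [[1, 2, 3, 5], [4]].

So P = [[1, 2, 3, 5], [4]], Q = [[1, 2, 3, 4], [5]].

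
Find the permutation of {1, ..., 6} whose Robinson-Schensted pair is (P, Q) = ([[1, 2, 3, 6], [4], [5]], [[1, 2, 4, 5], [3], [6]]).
1 5 2 4 6 3

Reverse the RSK construction: for i from n down to 1, find the cell of Q containing i, remove the entry at that cell from P, and reverse-bump it up through P; the value ejected from row 1 is w(i).

Step i=6: Q has 6 at row 3, column 1; remove 5 from row 3 of P and reverse-bump: 5 enters row 2 and ejects 4; 4 enters row 1 and ejects 3. So w(6) = 3. P is now [[1, 2, 4, 6], [5]].
Step i=5: Q has 5 at row 1, column 4; remove that cell from P, ejecting 6. So w(5) = 6. P is now [[1, 2, 4], [5]].
Step i=4: Q has 4 at row 1, column 3; remove that cell from P, ejecting 4. So w(4) = 4. P is now [[1, 2], [5]].
Step i=3: Q has 3 at row 2, column 1; remove 5 from row 2 of P and reverse-bump: 5 enters row 1 and ejects 2. So w(3) = 2. P is now [[1, 5]].
Step i=2: Q has 2 at row 1, column 2; remove that cell from P, ejecting 5. So w(2) = 5. P is now [[1]].
Step i=1: Q has 1 at row 1, column 1; remove that cell from P, ejecting 1. So w(1) = 1. P is now [].

So w = 1 5 2 4 6 3.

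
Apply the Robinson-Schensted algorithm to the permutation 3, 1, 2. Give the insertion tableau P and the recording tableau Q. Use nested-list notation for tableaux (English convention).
Insert each entry of the permutation into P by Schensted row insertion, recording in Q the position of each new cell.

Insert 3: appended to row 1. P = [[3]].
Insert 1: 1 bumps 3 from row 1; 3 starts row 2. P = [[1], [3]].
Insert 2: appended to row 1. P = [[1, 2], [3]].

So P = [[1, 2], [3]], Q = [[1, 3], [2]].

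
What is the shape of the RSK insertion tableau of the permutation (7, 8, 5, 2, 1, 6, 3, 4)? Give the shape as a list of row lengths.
[3, 2, 2, 1]

Row-insert each entry into an empty tableau.

After inserting 7: P = [[7]].
After inserting 8: P = [[7, 8]].
After inserting 5: P = [[5, 8], [7]].
After inserting 2: P = [[2, 8], [5], [7]].
After inserting 1: P = [[1, 8], [2], [5], [7]].
After inserting 6: P = [[1, 6], [2, 8], [5], [7]].
After inserting 3: P = [[1, 3], [2, 6], [5, 8], [7]].
After inserting 4: P = [[1, 3, 4], [2, 6], [5, 8], [7]].

The final insertion tableau P = [[1, 3, 4], [2, 6], [5, 8], [7]] has shape [3, 2, 2, 1].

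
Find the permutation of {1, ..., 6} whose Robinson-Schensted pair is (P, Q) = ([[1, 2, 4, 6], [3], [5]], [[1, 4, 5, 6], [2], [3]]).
Reverse RSK: for i = n, n-1, ..., 1, locate i in Q, remove the corresponding corner cell from P, and reverse-bump its entry up through P; the value ejected from row 1 is w(i).

So w = 5 3 1 2 4 6.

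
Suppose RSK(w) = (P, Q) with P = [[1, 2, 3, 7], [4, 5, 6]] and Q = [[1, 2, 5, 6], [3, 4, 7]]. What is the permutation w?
4 5 1 2 6 7 3

Reverse RSK: for i = n, n-1, ..., 1, locate i in Q, remove the corresponding corner cell from P, and reverse-bump its entry up through P; the value ejected from row 1 is w(i).

So w = 4 5 1 2 6 7 3.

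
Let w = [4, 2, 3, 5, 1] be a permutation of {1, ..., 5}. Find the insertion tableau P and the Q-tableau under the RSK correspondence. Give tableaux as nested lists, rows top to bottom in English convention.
Insert each entry of the permutation into P by Schensted row insertion, recording in Q the position of each new cell.

After inserting 4: P = [[4]].
After inserting 2: P = [[2], [4]].
After inserting 3: P = [[2, 3], [4]].
After inserting 5: P = [[2, 3, 5], [4]].
After inserting 1: P = [[1, 3, 5], [2], [4]].

So P = [[1, 3, 5], [2], [4]], Q = [[1, 3, 4], [2], [5]].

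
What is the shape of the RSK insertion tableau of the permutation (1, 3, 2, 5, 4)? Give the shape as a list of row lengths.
Row-insert each entry into an empty tableau.

After inserting 1: P = [[1]].
After inserting 3: P = [[1, 3]].
After inserting 2: P = [[1, 2], [3]].
After inserting 5: P = [[1, 2, 5], [3]].
After inserting 4: P = [[1, 2, 4], [3, 5]].

The final insertion tableau P = [[1, 2, 4], [3, 5]] has shape [3, 2].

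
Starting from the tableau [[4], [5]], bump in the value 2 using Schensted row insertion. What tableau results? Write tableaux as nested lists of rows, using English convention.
[[2], [4], [5]]

In row 1, 2 replaces 4 (the leftmost entry greater than 2); 4 is bumped to row 2. In row 2, 4 replaces 5 (the leftmost entry greater than 4); 5 is bumped to row 3. 5 starts a new row 3. The new tableau is [[2], [4], [5]].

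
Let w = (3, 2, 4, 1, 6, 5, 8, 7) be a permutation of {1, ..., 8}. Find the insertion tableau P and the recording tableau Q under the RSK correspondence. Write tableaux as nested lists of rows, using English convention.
P = [[1, 4, 5, 7], [2, 6, 8], [3]], Q = [[1, 3, 5, 7], [2, 6, 8], [4]]

Insert each entry of the permutation into P by Schensted row insertion, recording in Q the position of each new cell.

After inserting 3: P = [[3]].
After inserting 2: P = [[2], [3]].
After inserting 4: P = [[2, 4], [3]].
After inserting 1: P = [[1, 4], [2], [3]].
After inserting 6: P = [[1, 4, 6], [2], [3]].
After inserting 5: P = [[1, 4, 5], [2, 6], [3]].
After inserting 8: P = [[1, 4, 5, 8], [2, 6], [3]].
After inserting 7: P = [[1, 4, 5, 7], [2, 6, 8], [3]].

So P = [[1, 4, 5, 7], [2, 6, 8], [3]], Q = [[1, 3, 5, 7], [2, 6, 8], [4]].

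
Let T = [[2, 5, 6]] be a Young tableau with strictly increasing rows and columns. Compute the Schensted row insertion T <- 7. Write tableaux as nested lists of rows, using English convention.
[[2, 5, 6, 7]]

7 is larger than every entry of row 1, so it is appended to row 1. The new tableau is [[2, 5, 6, 7]].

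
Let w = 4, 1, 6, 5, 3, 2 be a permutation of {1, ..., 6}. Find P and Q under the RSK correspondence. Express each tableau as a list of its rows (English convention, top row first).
P = [[1, 2], [3, 5], [4], [6]], Q = [[1, 3], [2, 4], [5], [6]]

Insert each entry of the permutation into P by Schensted row insertion, recording in Q the position of each new cell.

Insert 4: appended to row 1. P = [[4]].
Insert 1: 1 bumps 4 from row 1; 4 starts row 2. P = [[1], [4]].
Insert 6: appended to row 1. P = [[1, 6], [4]].
Insert 5: 5 bumps 6 from row 1; 6 appends to row 2. P = [[1, 5], [4, 6]].
Insert 3: 3 bumps 5 from row 1; 5 bumps 6 from row 2; 6 starts row 3. P = [[1, 3], [4, 5], [6]].
Insert 2: 2 bumps 3 from row 1; 3 bumps 4 from row 2; 4 bumps 6 from row 3; 6 starts row 4. P = [[1, 2], [3, 5], [4], [6]].

So P = [[1, 2], [3, 5], [4], [6]], Q = [[1, 3], [2, 4], [5], [6]].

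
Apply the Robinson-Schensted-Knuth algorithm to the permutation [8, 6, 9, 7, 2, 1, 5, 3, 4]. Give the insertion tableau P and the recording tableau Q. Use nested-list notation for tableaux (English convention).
Insert each entry of the permutation into P by Schensted row insertion, recording in Q the position of each new cell.

Insert 8: appended to row 1. P = [[8]].
Insert 6: 6 bumps 8 from row 1; 8 starts row 2. P = [[6], [8]].
Insert 9: appended to row 1. P = [[6, 9], [8]].
Insert 7: 7 bumps 9 from row 1; 9 appends to row 2. P = [[6, 7], [8, 9]].
Insert 2: 2 bumps 6 from row 1; 6 bumps 8 from row 2; 8 starts row 3. P = [[2, 7], [6, 9], [8]].
Insert 1: 1 bumps 2 from row 1; 2 bumps 6 from row 2; 6 bumps 8 from row 3; 8 starts row 4. P = [[1, 7], [2, 9], [6], [8]].
Insert 5: 5 bumps 7 from row 1; 7 bumps 9 from row 2; 9 appends to row 3. P = [[1, 5], [2, 7], [6, 9], [8]].
Insert 3: 3 bumps 5 from row 1; 5 bumps 7 from row 2; 7 bumps 9 from row 3; 9 appends to row 4. P = [[1, 3], [2, 5], [6, 7], [8, 9]].
Insert 4: appended to row 1. P = [[1, 3, 4], [2, 5], [6, 7], [8, 9]].

So P = [[1, 3, 4], [2, 5], [6, 7], [8, 9]], Q = [[1, 3, 9], [2, 4], [5, 7], [6, 8]].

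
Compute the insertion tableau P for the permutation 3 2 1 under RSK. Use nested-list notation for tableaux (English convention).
P = [[1], [2], [3]]

Insert 3: appended to row 1. P = [[3]].
Insert 2: 2 bumps 3 from row 1; 3 starts row 2. P = [[2], [3]].
Insert 1: 1 bumps 2 from row 1; 2 bumps 3 from row 2; 3 starts row 3. P = [[1], [2], [3]].

So P = [[1], [2], [3]].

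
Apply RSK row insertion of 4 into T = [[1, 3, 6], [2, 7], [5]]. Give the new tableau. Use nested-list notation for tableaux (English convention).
[[1, 3, 4], [2, 6], [5, 7]]

In row 1, 4 replaces 6 (the leftmost entry greater than 4); 6 is bumped to row 2. In row 2, 6 replaces 7 (the leftmost entry greater than 6); 7 is bumped to row 3. 7 is appended to row 3. The new tableau is [[1, 3, 4], [2, 6], [5, 7]].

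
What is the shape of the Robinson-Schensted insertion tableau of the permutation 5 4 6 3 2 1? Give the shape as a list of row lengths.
Row-insert each entry into an empty tableau.

After inserting 5: P = [[5]].
After inserting 4: P = [[4], [5]].
After inserting 6: P = [[4, 6], [5]].
After inserting 3: P = [[3, 6], [4], [5]].
After inserting 2: P = [[2, 6], [3], [4], [5]].
After inserting 1: P = [[1, 6], [2], [3], [4], [5]].

The final insertion tableau P = [[1, 6], [2], [3], [4], [5]] has shape [2, 1, 1, 1, 1].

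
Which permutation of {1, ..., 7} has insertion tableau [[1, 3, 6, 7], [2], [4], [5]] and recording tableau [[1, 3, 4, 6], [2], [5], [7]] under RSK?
5 2 4 6 3 7 1

Reverse the RSK construction: for i from n down to 1, find the cell of Q containing i, remove the entry at that cell from P, and reverse-bump it up through P; the value ejected from row 1 is w(i).

Step i=7: Q has 7 at row 4, column 1; remove 5 from row 4 of P and reverse-bump: 5 enters row 3 and ejects 4; 4 enters row 2 and ejects 2; 2 enters row 1 and ejects 1. So w(7) = 1. P is now [[2, 3, 6, 7], [4], [5]].
Step i=6: Q has 6 at row 1, column 4; remove that cell from P, ejecting 7. So w(6) = 7. P is now [[2, 3, 6], [4], [5]].
Step i=5: Q has 5 at row 3, column 1; remove 5 from row 3 of P and reverse-bump: 5 enters row 2 and ejects 4; 4 enters row 1 and ejects 3. So w(5) = 3. P is now [[2, 4, 6], [5]].
Step i=4: Q has 4 at row 1, column 3; remove that cell from P, ejecting 6. So w(4) = 6. P is now [[2, 4], [5]].
Step i=3: Q has 3 at row 1, column 2; remove that cell from P, ejecting 4. So w(3) = 4. P is now [[2], [5]].
Step i=2: Q has 2 at row 2, column 1; remove 5 from row 2 of P and reverse-bump: 5 enters row 1 and ejects 2. So w(2) = 2. P is now [[5]].
Step i=1: Q has 1 at row 1, column 1; remove that cell from P, ejecting 5. So w(1) = 5. P is now [].

So w = 5 2 4 6 3 7 1.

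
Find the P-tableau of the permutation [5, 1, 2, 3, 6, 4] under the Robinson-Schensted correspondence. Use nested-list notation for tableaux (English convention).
P = [[1, 2, 3, 4], [5, 6]]

After inserting 5: P = [[5]].
After inserting 1: P = [[1], [5]].
After inserting 2: P = [[1, 2], [5]].
After inserting 3: P = [[1, 2, 3], [5]].
After inserting 6: P = [[1, 2, 3, 6], [5]].
After inserting 4: P = [[1, 2, 3, 4], [5, 6]].

So P = [[1, 2, 3, 4], [5, 6]].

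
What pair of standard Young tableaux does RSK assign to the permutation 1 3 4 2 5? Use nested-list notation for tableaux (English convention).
Insert each entry of the permutation into P by Schensted row insertion, recording in Q the position of each new cell.

Insert 1: appended to row 1. P = [[1]].
Insert 3: appended to row 1. P = [[1, 3]].
Insert 4: appended to row 1. P = [[1, 3, 4]].
Insert 2: 2 bumps 3 from row 1; 3 starts row 2. P = [[1, 2, 4], [3]].
Insert 5: appended to row 1. P = [[1, 2, 4, 5], [3]].

So P = [[1, 2, 4, 5], [3]], Q = [[1, 2, 3, 5], [4]].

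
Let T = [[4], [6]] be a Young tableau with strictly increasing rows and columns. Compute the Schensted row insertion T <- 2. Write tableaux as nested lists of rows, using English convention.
In row 1, 2 replaces 4 (the leftmost entry greater than 2); 4 is bumped to row 2. In row 2, 4 replaces 6 (the leftmost entry greater than 4); 6 is bumped to row 3. 6 starts a new row 3. The new tableau is [[2], [4], [6]].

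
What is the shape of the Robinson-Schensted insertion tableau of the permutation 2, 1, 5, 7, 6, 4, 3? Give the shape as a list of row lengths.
[3, 2, 1, 1]

Row-insert each entry into an empty tableau.

After inserting 2: P = [[2]].
After inserting 1: P = [[1], [2]].
After inserting 5: P = [[1, 5], [2]].
After inserting 7: P = [[1, 5, 7], [2]].
After inserting 6: P = [[1, 5, 6], [2, 7]].
After inserting 4: P = [[1, 4, 6], [2, 5], [7]].
After inserting 3: P = [[1, 3, 6], [2, 4], [5], [7]].

The final insertion tableau P = [[1, 3, 6], [2, 4], [5], [7]] has shape [3, 2, 1, 1].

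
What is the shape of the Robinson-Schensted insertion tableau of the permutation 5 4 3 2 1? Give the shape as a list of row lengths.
Row-insert each entry into an empty tableau.

After inserting 5: P = [[5]].
After inserting 4: P = [[4], [5]].
After inserting 3: P = [[3], [4], [5]].
After inserting 2: P = [[2], [3], [4], [5]].
After inserting 1: P = [[1], [2], [3], [4], [5]].

The final insertion tableau P = [[1], [2], [3], [4], [5]] has shape [1, 1, 1, 1, 1].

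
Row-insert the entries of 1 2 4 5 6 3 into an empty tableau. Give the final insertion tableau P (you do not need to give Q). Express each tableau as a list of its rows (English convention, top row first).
Insert 1: appended to row 1. P = [[1]].
Insert 2: appended to row 1. P = [[1, 2]].
Insert 4: appended to row 1. P = [[1, 2, 4]].
Insert 5: appended to row 1. P = [[1, 2, 4, 5]].
Insert 6: appended to row 1. P = [[1, 2, 4, 5, 6]].
Insert 3: 3 bumps 4 from row 1; 4 starts row 2. P = [[1, 2, 3, 5, 6], [4]].

So P = [[1, 2, 3, 5, 6], [4]].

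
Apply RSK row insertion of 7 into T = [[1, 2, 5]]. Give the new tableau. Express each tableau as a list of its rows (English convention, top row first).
7 is larger than every entry of row 1, so it is appended to row 1. The new tableau is [[1, 2, 5, 7]].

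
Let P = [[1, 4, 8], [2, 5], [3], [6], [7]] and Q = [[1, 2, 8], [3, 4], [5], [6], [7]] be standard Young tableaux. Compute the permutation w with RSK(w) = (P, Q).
3 7 2 6 5 4 1 8

Reverse the RSK construction: for i from n down to 1, find the cell of Q containing i, remove the entry at that cell from P, and reverse-bump it up through P; the value ejected from row 1 is w(i).

Step i=8: Q has 8 at row 1, column 3; remove that cell from P, ejecting 8. So w(8) = 8. P is now [[1, 4], [2, 5], [3], [6], [7]].
Step i=7: Q has 7 at row 5, column 1; remove 7 from row 5 of P and reverse-bump: 7 enters row 4 and ejects 6; 6 enters row 3 and ejects 3; 3 enters row 2 and ejects 2; 2 enters row 1 and ejects 1. So w(7) = 1. P is now [[2, 4], [3, 5], [6], [7]].
Step i=6: Q has 6 at row 4, column 1; remove 7 from row 4 of P and reverse-bump: 7 enters row 3 and ejects 6; 6 enters row 2 and ejects 5; 5 enters row 1 and ejects 4. So w(6) = 4. P is now [[2, 5], [3, 6], [7]].
Step i=5: Q has 5 at row 3, column 1; remove 7 from row 3 of P and reverse-bump: 7 enters row 2 and ejects 6; 6 enters row 1 and ejects 5. So w(5) = 5. P is now [[2, 6], [3, 7]].
Step i=4: Q has 4 at row 2, column 2; remove 7 from row 2 of P and reverse-bump: 7 enters row 1 and ejects 6. So w(4) = 6. P is now [[2, 7], [3]].
Step i=3: Q has 3 at row 2, column 1; remove 3 from row 2 of P and reverse-bump: 3 enters row 1 and ejects 2. So w(3) = 2. P is now [[3, 7]].
Step i=2: Q has 2 at row 1, column 2; remove that cell from P, ejecting 7. So w(2) = 7. P is now [[3]].
Step i=1: Q has 1 at row 1, column 1; remove that cell from P, ejecting 3. So w(1) = 3. P is now [].

So w = 3 7 2 6 5 4 1 8.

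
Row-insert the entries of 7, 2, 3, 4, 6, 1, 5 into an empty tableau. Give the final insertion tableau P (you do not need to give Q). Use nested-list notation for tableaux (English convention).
After inserting 7: P = [[7]].
After inserting 2: P = [[2], [7]].
After inserting 3: P = [[2, 3], [7]].
After inserting 4: P = [[2, 3, 4], [7]].
After inserting 6: P = [[2, 3, 4, 6], [7]].
After inserting 1: P = [[1, 3, 4, 6], [2], [7]].
After inserting 5: P = [[1, 3, 4, 5], [2, 6], [7]].

So P = [[1, 3, 4, 5], [2, 6], [7]].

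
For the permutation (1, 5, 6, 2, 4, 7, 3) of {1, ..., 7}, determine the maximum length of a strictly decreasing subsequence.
3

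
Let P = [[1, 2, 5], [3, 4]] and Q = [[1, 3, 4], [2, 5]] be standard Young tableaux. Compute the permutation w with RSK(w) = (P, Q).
Reverse the RSK construction: for i from n down to 1, find the cell of Q containing i, remove the entry at that cell from P, and reverse-bump it up through P; the value ejected from row 1 is w(i).

Step i=5: Q has 5 at row 2, column 2; remove 4 from row 2 of P and reverse-bump: 4 enters row 1 and ejects 2. So w(5) = 2. P is now [[1, 4, 5], [3]].
Step i=4: Q has 4 at row 1, column 3; remove that cell from P, ejecting 5. So w(4) = 5. P is now [[1, 4], [3]].
Step i=3: Q has 3 at row 1, column 2; remove that cell from P, ejecting 4. So w(3) = 4. P is now [[1], [3]].
Step i=2: Q has 2 at row 2, column 1; remove 3 from row 2 of P and reverse-bump: 3 enters row 1 and ejects 1. So w(2) = 1. P is now [[3]].
Step i=1: Q has 1 at row 1, column 1; remove that cell from P, ejecting 3. So w(1) = 3. P is now [].

So w = 3 1 4 5 2.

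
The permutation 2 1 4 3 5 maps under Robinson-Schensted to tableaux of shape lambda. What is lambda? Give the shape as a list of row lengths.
[3, 2]

Row-insert each entry into an empty tableau.

After inserting 2: P = [[2]].
After inserting 1: P = [[1], [2]].
After inserting 4: P = [[1, 4], [2]].
After inserting 3: P = [[1, 3], [2, 4]].
After inserting 5: P = [[1, 3, 5], [2, 4]].

The final insertion tableau P = [[1, 3, 5], [2, 4]] has shape [3, 2].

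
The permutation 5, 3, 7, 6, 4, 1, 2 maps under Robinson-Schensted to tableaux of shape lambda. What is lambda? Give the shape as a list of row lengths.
[2, 2, 2, 1]

Row-insert each entry into an empty tableau.

After inserting 5: P = [[5]].
After inserting 3: P = [[3], [5]].
After inserting 7: P = [[3, 7], [5]].
After inserting 6: P = [[3, 6], [5, 7]].
After inserting 4: P = [[3, 4], [5, 6], [7]].
After inserting 1: P = [[1, 4], [3, 6], [5], [7]].
After inserting 2: P = [[1, 2], [3, 4], [5, 6], [7]].

The final insertion tableau P = [[1, 2], [3, 4], [5, 6], [7]] has shape [2, 2, 2, 1].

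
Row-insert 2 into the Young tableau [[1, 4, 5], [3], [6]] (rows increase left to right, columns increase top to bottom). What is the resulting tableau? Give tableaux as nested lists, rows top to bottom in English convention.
In row 1, 2 replaces 4 (the leftmost entry greater than 2); 4 is bumped to row 2. 4 is appended to row 2. The new tableau is [[1, 2, 5], [3, 4], [6]].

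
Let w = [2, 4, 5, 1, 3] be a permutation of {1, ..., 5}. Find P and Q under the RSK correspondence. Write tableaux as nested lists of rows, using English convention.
Insert each entry of the permutation into P by Schensted row insertion, recording in Q the position of each new cell.

Insert 2: appended to row 1. P = [[2]].
Insert 4: appended to row 1. P = [[2, 4]].
Insert 5: appended to row 1. P = [[2, 4, 5]].
Insert 1: 1 bumps 2 from row 1; 2 starts row 2. P = [[1, 4, 5], [2]].
Insert 3: 3 bumps 4 from row 1; 4 appends to row 2. P = [[1, 3, 5], [2, 4]].

So P = [[1, 3, 5], [2, 4]], Q = [[1, 2, 3], [4, 5]].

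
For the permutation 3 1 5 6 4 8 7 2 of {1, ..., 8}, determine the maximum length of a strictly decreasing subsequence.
3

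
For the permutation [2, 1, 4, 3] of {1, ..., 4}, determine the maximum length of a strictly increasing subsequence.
2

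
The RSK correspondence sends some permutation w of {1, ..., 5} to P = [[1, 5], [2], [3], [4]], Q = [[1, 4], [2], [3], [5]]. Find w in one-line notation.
4 3 2 5 1

Reverse the RSK construction: for i from n down to 1, find the cell of Q containing i, remove the entry at that cell from P, and reverse-bump it up through P; the value ejected from row 1 is w(i).

Step i=5: Q has 5 at row 4, column 1; remove 4 from row 4 of P and reverse-bump: 4 enters row 3 and ejects 3; 3 enters row 2 and ejects 2; 2 enters row 1 and ejects 1. So w(5) = 1. P is now [[2, 5], [3], [4]].
Step i=4: Q has 4 at row 1, column 2; remove that cell from P, ejecting 5. So w(4) = 5. P is now [[2], [3], [4]].
Step i=3: Q has 3 at row 3, column 1; remove 4 from row 3 of P and reverse-bump: 4 enters row 2 and ejects 3; 3 enters row 1 and ejects 2. So w(3) = 2. P is now [[3], [4]].
Step i=2: Q has 2 at row 2, column 1; remove 4 from row 2 of P and reverse-bump: 4 enters row 1 and ejects 3. So w(2) = 3. P is now [[4]].
Step i=1: Q has 1 at row 1, column 1; remove that cell from P, ejecting 4. So w(1) = 4. P is now [].

So w = 4 3 2 5 1.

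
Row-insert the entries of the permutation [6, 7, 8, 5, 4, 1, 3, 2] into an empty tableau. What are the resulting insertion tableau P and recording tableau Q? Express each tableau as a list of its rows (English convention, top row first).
Insert each entry of the permutation into P by Schensted row insertion, recording in Q the position of each new cell.

Insert 6: appended to row 1. P = [[6]].
Insert 7: appended to row 1. P = [[6, 7]].
Insert 8: appended to row 1. P = [[6, 7, 8]].
Insert 5: 5 bumps 6 from row 1; 6 starts row 2. P = [[5, 7, 8], [6]].
Insert 4: 4 bumps 5 from row 1; 5 bumps 6 from row 2; 6 starts row 3. P = [[4, 7, 8], [5], [6]].
Insert 1: 1 bumps 4 from row 1; 4 bumps 5 from row 2; 5 bumps 6 from row 3; 6 starts row 4. P = [[1, 7, 8], [4], [5], [6]].
Insert 3: 3 bumps 7 from row 1; 7 appends to row 2. P = [[1, 3, 8], [4, 7], [5], [6]].
Insert 2: 2 bumps 3 from row 1; 3 bumps 4 from row 2; 4 bumps 5 from row 3; 5 bumps 6 from row 4; 6 starts row 5. P = [[1, 2, 8], [3, 7], [4], [5], [6]].

So P = [[1, 2, 8], [3, 7], [4], [5], [6]], Q = [[1, 2, 3], [4, 7], [5], [6], [8]].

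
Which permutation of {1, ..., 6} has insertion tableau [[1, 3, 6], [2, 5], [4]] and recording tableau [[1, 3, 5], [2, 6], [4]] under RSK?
4 2 5 1 6 3

Reverse the RSK construction: for i from n down to 1, find the cell of Q containing i, remove the entry at that cell from P, and reverse-bump it up through P; the value ejected from row 1 is w(i).

Step i=6: Q has 6 at row 2, column 2; remove 5 from row 2 of P and reverse-bump: 5 enters row 1 and ejects 3. So w(6) = 3. P is now [[1, 5, 6], [2], [4]].
Step i=5: Q has 5 at row 1, column 3; remove that cell from P, ejecting 6. So w(5) = 6. P is now [[1, 5], [2], [4]].
Step i=4: Q has 4 at row 3, column 1; remove 4 from row 3 of P and reverse-bump: 4 enters row 2 and ejects 2; 2 enters row 1 and ejects 1. So w(4) = 1. P is now [[2, 5], [4]].
Step i=3: Q has 3 at row 1, column 2; remove that cell from P, ejecting 5. So w(3) = 5. P is now [[2], [4]].
Step i=2: Q has 2 at row 2, column 1; remove 4 from row 2 of P and reverse-bump: 4 enters row 1 and ejects 2. So w(2) = 2. P is now [[4]].
Step i=1: Q has 1 at row 1, column 1; remove that cell from P, ejecting 4. So w(1) = 4. P is now [].

So w = 4 2 5 1 6 3.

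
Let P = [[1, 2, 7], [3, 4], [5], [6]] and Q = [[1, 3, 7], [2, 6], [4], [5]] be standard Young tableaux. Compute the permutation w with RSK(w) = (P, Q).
6 3 5 4 1 2 7

Reverse RSK: for i = n, n-1, ..., 1, locate i in Q, remove the corresponding corner cell from P, and reverse-bump its entry up through P; the value ejected from row 1 is w(i).

So w = 6 3 5 4 1 2 7.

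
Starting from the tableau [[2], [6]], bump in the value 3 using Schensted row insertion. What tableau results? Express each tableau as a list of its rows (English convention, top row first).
[[2, 3], [6]]

3 is larger than every entry of row 1, so it is appended to row 1. The new tableau is [[2, 3], [6]].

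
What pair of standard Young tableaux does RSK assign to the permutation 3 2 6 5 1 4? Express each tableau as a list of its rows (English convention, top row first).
Insert each entry of the permutation into P by Schensted row insertion, recording in Q the position of each new cell.

After inserting 3: P = [[3]].
After inserting 2: P = [[2], [3]].
After inserting 6: P = [[2, 6], [3]].
After inserting 5: P = [[2, 5], [3, 6]].
After inserting 1: P = [[1, 5], [2, 6], [3]].
After inserting 4: P = [[1, 4], [2, 5], [3, 6]].

So P = [[1, 4], [2, 5], [3, 6]], Q = [[1, 3], [2, 4], [5, 6]].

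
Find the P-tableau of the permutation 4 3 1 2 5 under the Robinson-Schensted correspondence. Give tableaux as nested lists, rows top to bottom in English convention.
After inserting 4: P = [[4]].
After inserting 3: P = [[3], [4]].
After inserting 1: P = [[1], [3], [4]].
After inserting 2: P = [[1, 2], [3], [4]].
After inserting 5: P = [[1, 2, 5], [3], [4]].

So P = [[1, 2, 5], [3], [4]].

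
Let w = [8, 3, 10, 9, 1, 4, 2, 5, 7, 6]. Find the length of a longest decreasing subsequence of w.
4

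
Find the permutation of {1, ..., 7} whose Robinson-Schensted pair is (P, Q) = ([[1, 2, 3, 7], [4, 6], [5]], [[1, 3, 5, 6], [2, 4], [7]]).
5 1 6 2 4 7 3

Reverse the RSK construction: for i from n down to 1, find the cell of Q containing i, remove the entry at that cell from P, and reverse-bump it up through P; the value ejected from row 1 is w(i).

Step i=7: Q has 7 at row 3, column 1; remove 5 from row 3 of P and reverse-bump: 5 enters row 2 and ejects 4; 4 enters row 1 and ejects 3. So w(7) = 3. P is now [[1, 2, 4, 7], [5, 6]].
Step i=6: Q has 6 at row 1, column 4; remove that cell from P, ejecting 7. So w(6) = 7. P is now [[1, 2, 4], [5, 6]].
Step i=5: Q has 5 at row 1, column 3; remove that cell from P, ejecting 4. So w(5) = 4. P is now [[1, 2], [5, 6]].
Step i=4: Q has 4 at row 2, column 2; remove 6 from row 2 of P and reverse-bump: 6 enters row 1 and ejects 2. So w(4) = 2. P is now [[1, 6], [5]].
Step i=3: Q has 3 at row 1, column 2; remove that cell from P, ejecting 6. So w(3) = 6. P is now [[1], [5]].
Step i=2: Q has 2 at row 2, column 1; remove 5 from row 2 of P and reverse-bump: 5 enters row 1 and ejects 1. So w(2) = 1. P is now [[5]].
Step i=1: Q has 1 at row 1, column 1; remove that cell from P, ejecting 5. So w(1) = 5. P is now [].

So w = 5 1 6 2 4 7 3.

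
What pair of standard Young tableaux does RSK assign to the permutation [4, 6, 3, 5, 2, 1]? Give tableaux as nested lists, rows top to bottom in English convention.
P = [[1, 5], [2, 6], [3], [4]], Q = [[1, 2], [3, 4], [5], [6]]

Insert each entry of the permutation into P by Schensted row insertion, recording in Q the position of each new cell.

Insert 4: appended to row 1. P = [[4]], Q = [[1]].
Insert 6: appended to row 1. P = [[4, 6]], Q = [[1, 2]].
Insert 3: 3 bumps 4 from row 1; 4 starts row 2. P = [[3, 6], [4]], Q = [[1, 2], [3]].
Insert 5: 5 bumps 6 from row 1; 6 appends to row 2. P = [[3, 5], [4, 6]], Q = [[1, 2], [3, 4]].
Insert 2: 2 bumps 3 from row 1; 3 bumps 4 from row 2; 4 starts row 3. P = [[2, 5], [3, 6], [4]], Q = [[1, 2], [3, 4], [5]].
Insert 1: 1 bumps 2 from row 1; 2 bumps 3 from row 2; 3 bumps 4 from row 3; 4 starts row 4. P = [[1, 5], [2, 6], [3], [4]], Q = [[1, 2], [3, 4], [5], [6]].

So P = [[1, 5], [2, 6], [3], [4]], Q = [[1, 2], [3, 4], [5], [6]].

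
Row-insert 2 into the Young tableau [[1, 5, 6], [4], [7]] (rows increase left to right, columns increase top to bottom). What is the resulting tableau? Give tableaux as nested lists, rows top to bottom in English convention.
In row 1, 2 replaces 5 (the leftmost entry greater than 2); 5 is bumped to row 2. 5 is appended to row 2. The new tableau is [[1, 2, 6], [4, 5], [7]].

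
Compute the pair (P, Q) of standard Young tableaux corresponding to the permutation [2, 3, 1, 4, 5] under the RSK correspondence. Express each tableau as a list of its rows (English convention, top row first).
Insert each entry of the permutation into P by Schensted row insertion, recording in Q the position of each new cell.

Insert 2: appended to row 1. P = [[2]], Q = [[1]].
Insert 3: appended to row 1. P = [[2, 3]], Q = [[1, 2]].
Insert 1: 1 bumps 2 from row 1; 2 starts row 2. P = [[1, 3], [2]], Q = [[1, 2], [3]].
Insert 4: appended to row 1. P = [[1, 3, 4], [2]], Q = [[1, 2, 4], [3]].
Insert 5: appended to row 1. P = [[1, 3, 4, 5], [2]], Q = [[1, 2, 4, 5], [3]].

So P = [[1, 3, 4, 5], [2]], Q = [[1, 2, 4, 5], [3]].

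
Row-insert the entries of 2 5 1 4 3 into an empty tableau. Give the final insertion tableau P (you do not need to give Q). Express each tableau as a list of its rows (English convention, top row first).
Insert 2: appended to row 1. P = [[2]].
Insert 5: appended to row 1. P = [[2, 5]].
Insert 1: 1 bumps 2 from row 1; 2 starts row 2. P = [[1, 5], [2]].
Insert 4: 4 bumps 5 from row 1; 5 appends to row 2. P = [[1, 4], [2, 5]].
Insert 3: 3 bumps 4 from row 1; 4 bumps 5 from row 2; 5 starts row 3. P = [[1, 3], [2, 4], [5]].

So P = [[1, 3], [2, 4], [5]].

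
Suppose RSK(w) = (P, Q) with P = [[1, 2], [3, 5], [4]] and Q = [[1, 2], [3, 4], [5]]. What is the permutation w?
Reverse the RSK construction: for i from n down to 1, find the cell of Q containing i, remove the entry at that cell from P, and reverse-bump it up through P; the value ejected from row 1 is w(i).

Step i=5: Q has 5 at row 3, column 1; remove 4 from row 3 of P and reverse-bump: 4 enters row 2 and ejects 3; 3 enters row 1 and ejects 2. So w(5) = 2. P is now [[1, 3], [4, 5]].
Step i=4: Q has 4 at row 2, column 2; remove 5 from row 2 of P and reverse-bump: 5 enters row 1 and ejects 3. So w(4) = 3. P is now [[1, 5], [4]].
Step i=3: Q has 3 at row 2, column 1; remove 4 from row 2 of P and reverse-bump: 4 enters row 1 and ejects 1. So w(3) = 1. P is now [[4, 5]].
Step i=2: Q has 2 at row 1, column 2; remove that cell from P, ejecting 5. So w(2) = 5. P is now [[4]].
Step i=1: Q has 1 at row 1, column 1; remove that cell from P, ejecting 4. So w(1) = 4. P is now [].

So w = 4 5 1 3 2.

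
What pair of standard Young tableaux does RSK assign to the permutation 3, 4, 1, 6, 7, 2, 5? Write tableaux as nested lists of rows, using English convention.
P = [[1, 2, 5, 7], [3, 4, 6]], Q = [[1, 2, 4, 5], [3, 6, 7]]

Insert each entry of the permutation into P by Schensted row insertion, recording in Q the position of each new cell.

Insert 3: appended to row 1. P = [[3]].
Insert 4: appended to row 1. P = [[3, 4]].
Insert 1: 1 bumps 3 from row 1; 3 starts row 2. P = [[1, 4], [3]].
Insert 6: appended to row 1. P = [[1, 4, 6], [3]].
Insert 7: appended to row 1. P = [[1, 4, 6, 7], [3]].
Insert 2: 2 bumps 4 from row 1; 4 appends to row 2. P = [[1, 2, 6, 7], [3, 4]].
Insert 5: 5 bumps 6 from row 1; 6 appends to row 2. P = [[1, 2, 5, 7], [3, 4, 6]].

So P = [[1, 2, 5, 7], [3, 4, 6]], Q = [[1, 2, 4, 5], [3, 6, 7]].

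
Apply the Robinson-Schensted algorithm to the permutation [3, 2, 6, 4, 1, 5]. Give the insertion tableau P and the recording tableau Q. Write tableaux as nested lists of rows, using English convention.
P = [[1, 4, 5], [2, 6], [3]], Q = [[1, 3, 6], [2, 4], [5]]

Insert each entry of the permutation into P by Schensted row insertion, recording in Q the position of each new cell.

Insert 3: appended to row 1. P = [[3]].
Insert 2: 2 bumps 3 from row 1; 3 starts row 2. P = [[2], [3]].
Insert 6: appended to row 1. P = [[2, 6], [3]].
Insert 4: 4 bumps 6 from row 1; 6 appends to row 2. P = [[2, 4], [3, 6]].
Insert 1: 1 bumps 2 from row 1; 2 bumps 3 from row 2; 3 starts row 3. P = [[1, 4], [2, 6], [3]].
Insert 5: appended to row 1. P = [[1, 4, 5], [2, 6], [3]].

So P = [[1, 4, 5], [2, 6], [3]], Q = [[1, 3, 6], [2, 4], [5]].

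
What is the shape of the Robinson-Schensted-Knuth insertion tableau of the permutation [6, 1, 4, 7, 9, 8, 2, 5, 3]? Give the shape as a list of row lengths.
[4, 2, 2, 1]

Row-insert each entry into an empty tableau.

After inserting 6: P = [[6]].
After inserting 1: P = [[1], [6]].
After inserting 4: P = [[1, 4], [6]].
After inserting 7: P = [[1, 4, 7], [6]].
After inserting 9: P = [[1, 4, 7, 9], [6]].
After inserting 8: P = [[1, 4, 7, 8], [6, 9]].
After inserting 2: P = [[1, 2, 7, 8], [4, 9], [6]].
After inserting 5: P = [[1, 2, 5, 8], [4, 7], [6, 9]].
After inserting 3: P = [[1, 2, 3, 8], [4, 5], [6, 7], [9]].

The final insertion tableau P = [[1, 2, 3, 8], [4, 5], [6, 7], [9]] has shape [4, 2, 2, 1].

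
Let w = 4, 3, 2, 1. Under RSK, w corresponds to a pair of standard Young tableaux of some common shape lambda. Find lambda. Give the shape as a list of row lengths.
[1, 1, 1, 1]

Row-insert each entry into an empty tableau.

After inserting 4: P = [[4]].
After inserting 3: P = [[3], [4]].
After inserting 2: P = [[2], [3], [4]].
After inserting 1: P = [[1], [2], [3], [4]].

The final insertion tableau P = [[1], [2], [3], [4]] has shape [1, 1, 1, 1].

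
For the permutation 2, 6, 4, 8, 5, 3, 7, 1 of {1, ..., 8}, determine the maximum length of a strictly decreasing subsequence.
4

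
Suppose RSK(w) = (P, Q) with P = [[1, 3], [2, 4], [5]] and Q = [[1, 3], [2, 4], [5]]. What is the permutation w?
Reverse the RSK construction: for i from n down to 1, find the cell of Q containing i, remove the entry at that cell from P, and reverse-bump it up through P; the value ejected from row 1 is w(i).

Step i=5: Q has 5 at row 3, column 1; remove 5 from row 3 of P and reverse-bump: 5 enters row 2 and ejects 4; 4 enters row 1 and ejects 3. So w(5) = 3. P is now [[1, 4], [2, 5]].
Step i=4: Q has 4 at row 2, column 2; remove 5 from row 2 of P and reverse-bump: 5 enters row 1 and ejects 4. So w(4) = 4. P is now [[1, 5], [2]].
Step i=3: Q has 3 at row 1, column 2; remove that cell from P, ejecting 5. So w(3) = 5. P is now [[1], [2]].
Step i=2: Q has 2 at row 2, column 1; remove 2 from row 2 of P and reverse-bump: 2 enters row 1 and ejects 1. So w(2) = 1. P is now [[2]].
Step i=1: Q has 1 at row 1, column 1; remove that cell from P, ejecting 2. So w(1) = 2. P is now [].

So w = 2 1 5 4 3.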